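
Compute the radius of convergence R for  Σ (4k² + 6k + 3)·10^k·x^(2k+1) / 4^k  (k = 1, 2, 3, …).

Ratio test: |a_{k+1}/a_k| = [(4(k+1)² + 6(k+1) + 3)/(4k² + 6k + 3)] · 10/4 → 5/2 as k → ∞.
Since the exponent of x increases by 2 each term, convergence requires |x|² < 2/5, hence R = √10/5.

R = √10/5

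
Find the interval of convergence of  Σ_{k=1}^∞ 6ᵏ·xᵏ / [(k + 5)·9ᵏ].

By the ratio test, |a_{k+1}/a_k| = [(k + 5)/((k+1) + 5)] · 6/9 → 2/3.
The series converges when 2/3 · |x| < 1, giving R = 3/2.
Endpoint x = 3/2: the terms behave like c/k; limit comparison with the harmonic series gives divergence.
Endpoint x = -3/2: an alternating series whose terms decrease to 0 in absolute value, so it converges by the Leibniz criterion.

[-3/2, 3/2)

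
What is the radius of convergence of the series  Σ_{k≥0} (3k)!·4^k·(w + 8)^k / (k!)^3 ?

R = 1/108

The ratio of consecutive coefficients is (3k+1)·(3k+2)·(3k+3)/(k+1)³ · 4 → 108.
Convergence for |w + 8| · 108 < 1, i.e. |w + 8| < 1/108. So R = 1/108.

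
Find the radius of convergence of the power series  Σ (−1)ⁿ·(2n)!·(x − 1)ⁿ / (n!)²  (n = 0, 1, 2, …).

Ratio test: |a_{n+1}/a_n| = (2n+1)·(2n+2)/(n+1)² → 4 as n → ∞.
Convergence for |x − 1| · 4 < 1, i.e. |x − 1| < 1/4. So R = 1/4.

R = 1/4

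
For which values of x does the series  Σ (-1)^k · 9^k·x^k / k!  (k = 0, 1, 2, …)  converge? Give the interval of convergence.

(−∞, ∞)

The ratio of consecutive coefficients is 9 · 1/(k+1) → 0.
Since the limit is 0 < 1 for every x, the series converges on all of ℝ and R = ∞.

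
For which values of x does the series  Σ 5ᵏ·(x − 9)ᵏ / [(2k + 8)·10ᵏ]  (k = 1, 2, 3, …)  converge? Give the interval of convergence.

[7, 11)

By the ratio test, |a_{k+1}/a_k| = [(2k + 8)/(2(k+1) + 8)] · 5/10 → 1/2.
Thus R = 1/(1/2) = 2.
At x = 11: the terms are asymptotic to a nonzero constant times 1/k, so the series diverges by limit comparison with Σ 1/k.
Check x = 7: an alternating series whose terms decrease to 0 in absolute value, so it converges by the Leibniz criterion.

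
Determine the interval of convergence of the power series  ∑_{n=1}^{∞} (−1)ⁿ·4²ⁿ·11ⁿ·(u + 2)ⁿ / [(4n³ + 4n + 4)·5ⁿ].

By the ratio test, |a_{n+1}/a_n| = [(4n³ + 4n + 4)/(4(n+1)³ + 4(n+1) + 4)] · 16·11/5 → 176/5.
Thus R = 1/(176/5) = 5/176.
Check u = -347/176: the terms are on the order of 1/n³, so the series converges absolutely by comparison with the p-series (p = 3 > 1).
When u = -357/176, the series is dominated by a constant times Σ 1/n³, which converges (p = 3 > 1).

[-357/176, -347/176]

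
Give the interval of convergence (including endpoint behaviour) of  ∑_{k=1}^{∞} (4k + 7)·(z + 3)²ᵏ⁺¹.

Ratio test: |a_{k+1}/a_k| = (4(k+1) + 7)/(4k + 7) → 1 as k → ∞.
Writing y = (z + 3)², the series in y has radius 1, so |z + 3| < √(1) = 1 and R = 1.
At z = -2: the terms do not tend to 0, so the series diverges.
Endpoint z = -4: the k-th term does not approach 0; divergence by the term test.

(-4, -2)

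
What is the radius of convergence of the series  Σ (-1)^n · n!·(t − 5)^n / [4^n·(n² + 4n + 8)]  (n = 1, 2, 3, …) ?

R = 0

The ratio of consecutive coefficients is (n+1) · 1/4 · (n² + 4n + 8)/((n+1)² + 4(n+1) + 8) → ∞.
The ratio grows without bound, so the series diverges whenever (t − 5) ≠ 0; it converges only at t = 5. R = 0.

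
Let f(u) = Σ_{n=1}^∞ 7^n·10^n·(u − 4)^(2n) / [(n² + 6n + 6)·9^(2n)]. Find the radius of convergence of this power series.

Ratio test: |a_{n+1}/a_n| = [(n² + 6n + 6)/((n+1)² + 6(n+1) + 6)] · 7·10/81 → 70/81 as n → ∞.
Since the exponent of (u − 4) increases by 2 each term, convergence requires |u − 4|² < 81/70, hence R = 9√70/70.

R = 9√70/70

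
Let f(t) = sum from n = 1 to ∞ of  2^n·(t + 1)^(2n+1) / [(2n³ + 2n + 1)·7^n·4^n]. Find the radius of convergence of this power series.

R = √14

Ratio test: |a_{n+1}/a_n| = [(2n³ + 2n + 1)/(2(n+1)³ + 2(n+1) + 1)] · 2/(7·4) → 1/14 as n → ∞.
Successive powers of (t + 1) differ by 2, so the series converges when |t + 1|² · 1/14 < 1, i.e. |t + 1| < √(14). So R = √14.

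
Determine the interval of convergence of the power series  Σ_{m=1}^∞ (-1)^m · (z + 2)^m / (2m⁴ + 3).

Apply the ratio test: |a_{m+1}| / |a_m| = (2m⁴ + 3)/(2(m+1)⁴ + 3), which tends to 1 as m → ∞.
So the series converges when |z + 2| < 1 and diverges when |z + 2| > 1; R = 1.
When z = -1, the series is dominated by a constant times Σ 1/m⁴, which converges (p = 4 > 1).
Endpoint z = -3: the terms are on the order of 1/m⁴, so the series converges absolutely by comparison with the p-series (p = 4 > 1).

[-3, -1]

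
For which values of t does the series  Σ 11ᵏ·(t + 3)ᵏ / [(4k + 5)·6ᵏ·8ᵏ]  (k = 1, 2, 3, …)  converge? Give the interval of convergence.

[-81/11, 15/11)

The ratio of consecutive coefficients is [(4k + 5)/(4(k+1) + 5)] · 11/(6·8) → 11/48.
Thus R = 1/(11/48) = 48/11.
At t = 15/11: comparison with the harmonic series Σ 1/k shows the series diverges.
When t = -81/11, an alternating series whose terms decrease to 0 in absolute value, so it converges by the Leibniz criterion.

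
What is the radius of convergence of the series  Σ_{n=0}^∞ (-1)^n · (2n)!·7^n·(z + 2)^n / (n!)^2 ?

Apply the ratio test: |a_{n+1}| / |a_n| = (2n+1)·(2n+2)/(n+1)² · 7, which tends to 28 as n → ∞.
The series converges when 28 · |z + 2| < 1, giving R = 1/28.

R = 1/28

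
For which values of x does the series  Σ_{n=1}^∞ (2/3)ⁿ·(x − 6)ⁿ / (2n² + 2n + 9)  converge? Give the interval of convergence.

[9/2, 15/2]

By the ratio test, |a_{n+1}/a_n| = [(2n² + 2n + 9)/(2(n+1)² + 2(n+1) + 9)] · 2/3 → 2/3.
Thus R = 1/(2/3) = 3/2.
At x = 15/2: the terms are on the order of 1/n², so the series converges absolutely by comparison with the p-series (p = 2 > 1).
At x = 9/2: absolute convergence follows by limit comparison with Σ 1/n².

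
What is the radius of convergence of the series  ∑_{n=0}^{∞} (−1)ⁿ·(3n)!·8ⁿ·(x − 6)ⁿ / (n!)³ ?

R = 1/216

Apply the ratio test: |a_{n+1}| / |a_n| = (3n+1)·(3n+2)·(3n+3)/(n+1)³ · 8, which tends to 216 as n → ∞.
Hence the series converges for |x − 6| < 1/(216) = 1/216, so the radius of convergence is 1/216.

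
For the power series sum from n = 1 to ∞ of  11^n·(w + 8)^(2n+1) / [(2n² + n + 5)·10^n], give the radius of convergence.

R = √110/11

Apply the ratio test: |a_{n+1}| / |a_n| = [(2n² + n + 5)/(2(n+1)² + (n+1) + 5)] · 11/10, which tends to 11/10 as n → ∞.
Since the exponent of (w + 8) increases by 2 each term, convergence requires |w + 8|² < 10/11, hence R = √110/11.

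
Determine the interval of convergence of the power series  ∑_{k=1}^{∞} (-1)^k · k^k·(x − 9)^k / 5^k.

Root test: |a_k|^(1/k) = k/5 → ∞.
The root grows without bound, so R = 0 (convergence only at x = 9).

{9}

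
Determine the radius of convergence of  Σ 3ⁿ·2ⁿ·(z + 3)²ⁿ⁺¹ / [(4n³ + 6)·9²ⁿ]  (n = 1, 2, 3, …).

R = 3√6/2

Apply the ratio test: |a_{n+1}| / |a_n| = [(4n³ + 6)/(4(n+1)³ + 6)] · 3·2/81, which tends to 2/27 as n → ∞.
Writing y = (z + 3)², the series in y has radius 27/2, so |z + 3| < √(27/2) and R = 3√6/2.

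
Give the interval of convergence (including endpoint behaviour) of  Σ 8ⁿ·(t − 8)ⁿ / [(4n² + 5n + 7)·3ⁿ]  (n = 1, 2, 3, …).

The ratio of consecutive coefficients is [(4n² + 5n + 7)/(4(n+1)² + 5(n+1) + 7)] · 8/3 → 8/3.
Convergence for |t − 8| · 8/3 < 1, i.e. |t − 8| < 3/8. So R = 3/8.
Check t = 67/8: the series is dominated by a constant times Σ 1/n², which converges (p = 2 > 1).
Check t = 61/8: the terms are on the order of 1/n², so the series converges absolutely by comparison with the p-series (p = 2 > 1).

[61/8, 67/8]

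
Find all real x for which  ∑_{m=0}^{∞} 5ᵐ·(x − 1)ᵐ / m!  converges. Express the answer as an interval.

By the ratio test, |a_{m+1}/a_m| = 5 · 1/(m+1) → 0.
Since the limit is 0 < 1 for every x, the series converges on all of ℝ and R = ∞.

(−∞, ∞)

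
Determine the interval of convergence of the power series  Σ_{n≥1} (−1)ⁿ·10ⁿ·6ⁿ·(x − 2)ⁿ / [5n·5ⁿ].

The ratio of consecutive coefficients is [5n/5(n+1)] · 10·6/5 → 12.
The series converges when 12 · |x − 2| < 1, giving R = 1/12.
At x = 25/12: convergence follows from the alternating series test (terms decrease monotonically to 0).
Check x = 23/12: comparison with the harmonic series Σ 1/n shows the series diverges.

(23/12, 25/12]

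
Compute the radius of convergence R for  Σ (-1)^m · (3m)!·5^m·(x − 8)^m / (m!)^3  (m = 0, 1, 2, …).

R = 1/135

Apply the ratio test: |a_{m+1}| / |a_m| = (3m+1)·(3m+2)·(3m+3)/(m+1)³ · 5, which tends to 135 as m → ∞.
The series converges when 135 · |x − 8| < 1, giving R = 1/135.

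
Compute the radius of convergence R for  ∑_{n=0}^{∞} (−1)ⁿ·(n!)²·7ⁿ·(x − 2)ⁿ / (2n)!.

By the ratio test, |a_{n+1}/a_n| = (n+1)²/[(2n+1)·(2n+2)] · 7 → 7/4.
The series converges when 7/4 · |x − 2| < 1, giving R = 4/7.

R = 4/7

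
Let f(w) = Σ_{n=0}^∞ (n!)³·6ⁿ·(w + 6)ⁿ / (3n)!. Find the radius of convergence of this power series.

R = 9/2

By the ratio test, |a_{n+1}/a_n| = (n+1)³/[(3n+1)·(3n+2)·(3n+3)] · 6 → 2/9.
Convergence for |w + 6| · 2/9 < 1, i.e. |w + 6| < 9/2. So R = 9/2.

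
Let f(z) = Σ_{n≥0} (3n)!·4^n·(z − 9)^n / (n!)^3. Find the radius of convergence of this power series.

The ratio of consecutive coefficients is (3n+1)·(3n+2)·(3n+3)/(n+1)³ · 4 → 108.
Thus R = 1/(108) = 1/108.

R = 1/108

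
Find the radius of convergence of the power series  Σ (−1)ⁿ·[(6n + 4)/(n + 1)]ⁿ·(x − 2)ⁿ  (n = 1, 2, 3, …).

By the Cauchy root test, |a_n|^(1/n) = (6n + 4)/(n + 1) → 6.
The series converges when 6 · |x − 2| < 1, giving R = 1/6.

R = 1/6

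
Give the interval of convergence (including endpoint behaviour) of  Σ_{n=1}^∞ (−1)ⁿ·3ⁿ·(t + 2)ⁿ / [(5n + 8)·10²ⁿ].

Apply the ratio test: |a_{n+1}| / |a_n| = [(5n + 8)/(5(n+1) + 8)] · 3/100, which tends to 3/100 as n → ∞.
The series converges when 3/100 · |t + 2| < 1, giving R = 100/3.
At t = 94/3: an alternating series whose terms decrease to 0 in absolute value, so it converges by the Leibniz criterion.
At t = -106/3: comparison with the harmonic series Σ 1/n shows the series diverges.

(-106/3, 94/3]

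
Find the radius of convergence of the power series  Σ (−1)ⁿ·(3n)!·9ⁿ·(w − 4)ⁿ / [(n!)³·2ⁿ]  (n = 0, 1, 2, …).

R = 2/243

Ratio test: |a_{n+1}/a_n| = (3n+1)·(3n+2)·(3n+3)/(n+1)³ · 9/2 → 243/2 as n → ∞.
Thus R = 1/(243/2) = 2/243.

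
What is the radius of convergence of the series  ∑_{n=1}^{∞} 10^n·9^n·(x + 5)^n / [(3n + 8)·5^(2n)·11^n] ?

By the ratio test, |a_{n+1}/a_n| = [(3n + 8)/(3(n+1) + 8)] · 10·9/(25·11) → 18/55.
Convergence for |x + 5| · 18/55 < 1, i.e. |x + 5| < 55/18. So R = 55/18.

R = 55/18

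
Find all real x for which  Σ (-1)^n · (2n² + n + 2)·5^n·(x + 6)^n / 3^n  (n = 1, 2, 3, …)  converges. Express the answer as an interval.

(-33/5, -27/5)

The ratio of consecutive coefficients is [(2(n+1)² + (n+1) + 2)/(2n² + n + 2)] · 5/3 → 5/3.
Hence the series converges for |x + 6| < 1/(5/3) = 3/5, so the radius of convergence is 3/5.
When x = -27/5, the n-th term does not approach 0; divergence by the term test.
At x = -33/5: the n-th term does not approach 0; divergence by the term test.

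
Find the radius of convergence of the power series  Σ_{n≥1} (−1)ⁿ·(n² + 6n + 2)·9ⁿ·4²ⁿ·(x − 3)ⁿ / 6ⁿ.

Apply the ratio test: |a_{n+1}| / |a_n| = [((n+1)² + 6(n+1) + 2)/(n² + 6n + 2)] · 9·16/6, which tends to 24 as n → ∞.
Thus R = 1/(24) = 1/24.

R = 1/24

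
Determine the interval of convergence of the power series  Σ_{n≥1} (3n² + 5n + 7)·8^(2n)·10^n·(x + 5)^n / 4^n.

(-801/160, -799/160)

The ratio of consecutive coefficients is [(3(n+1)² + 5(n+1) + 7)/(3n² + 5n + 7)] · 64·10/4 → 160.
Convergence for |x + 5| · 160 < 1, i.e. |x + 5| < 1/160. So R = 1/160.
Check x = -799/160: the n-th term does not approach 0; divergence by the term test.
Endpoint x = -801/160: the terms do not tend to 0, so the series diverges.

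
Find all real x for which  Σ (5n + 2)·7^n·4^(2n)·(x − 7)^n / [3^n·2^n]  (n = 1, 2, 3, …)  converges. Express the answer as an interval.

(389/56, 395/56)

Apply the ratio test: |a_{n+1}| / |a_n| = [(5(n+1) + 2)/(5n + 2)] · 7·16/(3·2), which tends to 56/3 as n → ∞.
The series converges when 56/3 · |x − 7| < 1, giving R = 3/56.
Check x = 395/56: the terms have absolute value of order n, which does not tend to 0, so the series diverges by the divergence test.
At x = 389/56: the n-th term does not approach 0; divergence by the term test.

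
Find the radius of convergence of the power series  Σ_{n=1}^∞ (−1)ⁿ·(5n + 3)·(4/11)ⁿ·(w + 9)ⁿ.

By the ratio test, |a_{n+1}/a_n| = [(5(n+1) + 3)/(5n + 3)] · 4/11 → 4/11.
The series converges when 4/11 · |w + 9| < 1, giving R = 11/4.

R = 11/4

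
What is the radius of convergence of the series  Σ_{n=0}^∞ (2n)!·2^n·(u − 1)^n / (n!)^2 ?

The ratio of consecutive coefficients is (2n+1)·(2n+2)/(n+1)² · 2 → 8.
Thus R = 1/(8) = 1/8.

R = 1/8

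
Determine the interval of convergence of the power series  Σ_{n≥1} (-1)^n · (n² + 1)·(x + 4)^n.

(-5, -3)

Apply the ratio test: |a_{n+1}| / |a_n| = ((n+1)² + 1)/(n² + 1), which tends to 1 as n → ∞.
Hence R = 1.
Check x = -3: the n-th term does not approach 0; divergence by the term test.
Check x = -5: the terms do not tend to 0, so the series diverges.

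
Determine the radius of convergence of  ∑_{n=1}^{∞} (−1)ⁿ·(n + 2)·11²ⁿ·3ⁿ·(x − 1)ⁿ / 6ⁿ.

Ratio test: |a_{n+1}/a_n| = [((n+1) + 2)/(n + 2)] · 121·3/6 → 121/2 as n → ∞.
Convergence for |x − 1| · 121/2 < 1, i.e. |x − 1| < 2/121. So R = 2/121.

R = 2/121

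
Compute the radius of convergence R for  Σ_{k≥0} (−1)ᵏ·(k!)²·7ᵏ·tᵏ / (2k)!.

By the ratio test, |a_{k+1}/a_k| = (k+1)²/[(2k+1)·(2k+2)] · 7 → 7/4.
Thus R = 1/(7/4) = 4/7.

R = 4/7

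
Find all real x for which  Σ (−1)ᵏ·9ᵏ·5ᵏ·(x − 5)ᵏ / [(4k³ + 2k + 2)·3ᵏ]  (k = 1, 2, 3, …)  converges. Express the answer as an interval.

Ratio test: |a_{k+1}/a_k| = [(4k³ + 2k + 2)/(4(k+1)³ + 2(k+1) + 2)] · 9·5/3 → 15 as k → ∞.
The series converges when 15 · |x − 5| < 1, giving R = 1/15.
At x = 76/15: the series is dominated by a constant times Σ 1/k³, which converges (p = 3 > 1).
When x = 74/15, absolute convergence follows by limit comparison with Σ 1/k³.

[74/15, 76/15]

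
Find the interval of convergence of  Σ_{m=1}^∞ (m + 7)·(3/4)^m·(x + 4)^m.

(-16/3, -8/3)

The ratio of consecutive coefficients is [((m+1) + 7)/(m + 7)] · 3/4 → 3/4.
Convergence for |x + 4| · 3/4 < 1, i.e. |x + 4| < 4/3. So R = 4/3.
When x = -8/3, the m-th term does not approach 0; divergence by the term test.
When x = -16/3, the terms do not tend to 0, so the series diverges.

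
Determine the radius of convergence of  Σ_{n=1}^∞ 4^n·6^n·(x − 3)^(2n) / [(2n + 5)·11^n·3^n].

R = √22/4

Ratio test: |a_{n+1}/a_n| = [(2n + 5)/(2(n+1) + 5)] · 4·6/(11·3) → 8/11 as n → ∞.
Since the exponent of (x − 3) increases by 2 each term, convergence requires |x − 3|² < 11/8, hence R = √22/4.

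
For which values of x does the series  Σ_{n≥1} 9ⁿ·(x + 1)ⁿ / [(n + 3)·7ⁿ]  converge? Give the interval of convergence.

[-16/9, -2/9)

By the ratio test, |a_{n+1}/a_n| = [(n + 3)/((n+1) + 3)] · 9/7 → 9/7.
Thus R = 1/(9/7) = 7/9.
When x = -2/9, the terms are asymptotic to a nonzero constant times 1/n, so the series diverges by limit comparison with Σ 1/n.
At x = -16/9: the terms alternate in sign and decrease monotonically to 0 in absolute value (size ~ c/n), so the alternating series test gives convergence.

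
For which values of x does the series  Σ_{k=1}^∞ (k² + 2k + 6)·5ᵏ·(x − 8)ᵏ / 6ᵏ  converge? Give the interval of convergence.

By the ratio test, |a_{k+1}/a_k| = [((k+1)² + 2(k+1) + 6)/(k² + 2k + 6)] · 5/6 → 5/6.
Thus R = 1/(5/6) = 6/5.
Check x = 46/5: the terms have absolute value of order k², which does not tend to 0, so the series diverges by the divergence test.
At x = 34/5: the k-th term does not approach 0; divergence by the term test.

(34/5, 46/5)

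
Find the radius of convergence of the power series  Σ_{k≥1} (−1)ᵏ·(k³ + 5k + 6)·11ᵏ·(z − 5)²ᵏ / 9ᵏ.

Apply the ratio test: |a_{k+1}| / |a_k| = [((k+1)³ + 5(k+1) + 6)/(k³ + 5k + 6)] · 11/9, which tends to 11/9 as k → ∞.
Since the exponent of (z − 5) increases by 2 each term, convergence requires |z − 5|² < 9/11, hence R = 3√11/11.

R = 3√11/11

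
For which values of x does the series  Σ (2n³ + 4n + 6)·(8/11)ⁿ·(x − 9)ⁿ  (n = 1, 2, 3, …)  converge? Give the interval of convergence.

(61/8, 83/8)

The ratio of consecutive coefficients is [(2(n+1)³ + 4(n+1) + 6)/(2n³ + 4n + 6)] · 8/11 → 8/11.
Thus R = 1/(8/11) = 11/8.
At x = 83/8: the n-th term does not approach 0; divergence by the term test.
Endpoint x = 61/8: the terms have absolute value of order n³, which does not tend to 0, so the series diverges by the divergence test.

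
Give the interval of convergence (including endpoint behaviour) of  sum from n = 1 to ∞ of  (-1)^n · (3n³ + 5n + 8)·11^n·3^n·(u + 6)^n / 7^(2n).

(-247/33, -149/33)

By the ratio test, |a_{n+1}/a_n| = [(3(n+1)³ + 5(n+1) + 8)/(3n³ + 5n + 8)] · 11·3/49 → 33/49.
The series converges when 33/49 · |u + 6| < 1, giving R = 49/33.
At u = -149/33: the terms do not tend to 0, so the series diverges.
Check u = -247/33: the n-th term does not approach 0; divergence by the term test.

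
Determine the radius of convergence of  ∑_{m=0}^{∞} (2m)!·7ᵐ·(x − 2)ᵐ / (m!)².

The ratio of consecutive coefficients is (2m+1)·(2m+2)/(m+1)² · 7 → 28.
Thus R = 1/(28) = 1/28.

R = 1/28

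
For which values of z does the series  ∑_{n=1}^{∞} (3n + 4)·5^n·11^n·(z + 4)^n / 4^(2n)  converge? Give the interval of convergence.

(-236/55, -204/55)

By the ratio test, |a_{n+1}/a_n| = [(3(n+1) + 4)/(3n + 4)] · 5·11/16 → 55/16.
Convergence for |z + 4| · 55/16 < 1, i.e. |z + 4| < 16/55. So R = 16/55.
When z = -204/55, the n-th term does not approach 0; divergence by the term test.
At z = -236/55: the terms have absolute value of order n, which does not tend to 0, so the series diverges by the divergence test.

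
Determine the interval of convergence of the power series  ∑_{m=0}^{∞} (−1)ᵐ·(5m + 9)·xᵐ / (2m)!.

(−∞, ∞)

Apply the ratio test: |a_{m+1}| / |a_m| = (5(m+1) + 9)/(5m + 9) · 1/[(2m+1)·(2m+2)], which tends to 0 as m → ∞.
The limit is 0, so the series converges for all x; R = ∞.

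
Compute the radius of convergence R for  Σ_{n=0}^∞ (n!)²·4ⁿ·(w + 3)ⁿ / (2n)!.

R = 1

The ratio of consecutive coefficients is (n+1)²/[(2n+1)·(2n+2)] · 4 → 1.
So the series converges when |w + 3| < 1 and diverges when |w + 3| > 1; R = 1.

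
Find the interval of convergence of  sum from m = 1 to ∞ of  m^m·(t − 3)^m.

Root test: |a_m|^(1/m) = m → ∞.
Since the m-th root of |a_m| is unbounded, the series converges only at t = 3; R = 0.

{3}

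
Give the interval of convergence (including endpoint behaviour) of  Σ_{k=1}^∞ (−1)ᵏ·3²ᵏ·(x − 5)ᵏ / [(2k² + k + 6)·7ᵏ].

The ratio of consecutive coefficients is [(2k² + k + 6)/(2(k+1)² + (k+1) + 6)] · 9/7 → 9/7.
Thus R = 1/(9/7) = 7/9.
When x = 52/9, the terms are on the order of 1/k², so the series converges absolutely by comparison with the p-series (p = 2 > 1).
At x = 38/9: absolute convergence follows by limit comparison with Σ 1/k².

[38/9, 52/9]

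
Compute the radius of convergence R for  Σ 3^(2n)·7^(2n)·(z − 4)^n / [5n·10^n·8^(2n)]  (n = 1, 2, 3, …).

R = 640/441

The ratio of consecutive coefficients is [5n/5(n+1)] · 9·49/(10·64) → 441/640.
Convergence for |z − 4| · 441/640 < 1, i.e. |z − 4| < 640/441. So R = 640/441.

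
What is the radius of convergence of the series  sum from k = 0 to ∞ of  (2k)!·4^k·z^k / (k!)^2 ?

R = 1/16

The ratio of consecutive coefficients is (2k+1)·(2k+2)/(k+1)² · 4 → 16.
The series converges when 16 · |z| < 1, giving R = 1/16.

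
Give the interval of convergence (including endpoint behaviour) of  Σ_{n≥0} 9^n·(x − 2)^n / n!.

Apply the ratio test: |a_{n+1}| / |a_n| = 9 · 1/(n+1), which tends to 0 as n → ∞.
The limit is 0, so the series converges for all x; R = ∞.

(−∞, ∞)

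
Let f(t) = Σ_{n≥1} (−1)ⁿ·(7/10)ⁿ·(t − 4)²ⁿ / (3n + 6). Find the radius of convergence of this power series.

By the ratio test, |a_{n+1}/a_n| = [(3n + 6)/(3(n+1) + 6)] · 7/10 → 7/10.
Since the exponent of (t − 4) increases by 2 each term, convergence requires |t − 4|² < 10/7, hence R = √70/7.

R = √70/7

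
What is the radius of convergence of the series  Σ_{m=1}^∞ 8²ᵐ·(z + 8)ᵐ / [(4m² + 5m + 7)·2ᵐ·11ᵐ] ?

R = 11/32

The ratio of consecutive coefficients is [(4m² + 5m + 7)/(4(m+1)² + 5(m+1) + 7)] · 64/(2·11) → 32/11.
Hence the series converges for |z + 8| < 1/(32/11) = 11/32, so the radius of convergence is 11/32.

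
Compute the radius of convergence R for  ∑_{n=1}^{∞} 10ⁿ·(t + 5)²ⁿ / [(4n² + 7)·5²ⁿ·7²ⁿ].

Apply the ratio test: |a_{n+1}| / |a_n| = [(4n² + 7)/(4(n+1)² + 7)] · 10/(25·49), which tends to 2/245 as n → ∞.
Successive powers of (t + 5) differ by 2, so the series converges when |t + 5|² · 2/245 < 1, i.e. |t + 5| < √(245/2). So R = 7√10/2.

R = 7√10/2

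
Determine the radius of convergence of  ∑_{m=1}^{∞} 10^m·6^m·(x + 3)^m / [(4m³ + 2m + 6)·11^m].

R = 11/60

Ratio test: |a_{m+1}/a_m| = [(4m³ + 2m + 6)/(4(m+1)³ + 2(m+1) + 6)] · 10·6/11 → 60/11 as m → ∞.
Convergence for |x + 3| · 60/11 < 1, i.e. |x + 3| < 11/60. So R = 11/60.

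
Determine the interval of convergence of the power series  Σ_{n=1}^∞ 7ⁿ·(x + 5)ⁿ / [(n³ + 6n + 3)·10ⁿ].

[-45/7, -25/7]

Ratio test: |a_{n+1}/a_n| = [(n³ + 6n + 3)/((n+1)³ + 6(n+1) + 3)] · 7/10 → 7/10 as n → ∞.
The series converges when 7/10 · |x + 5| < 1, giving R = 10/7.
When x = -25/7, absolute convergence follows by limit comparison with Σ 1/n³.
Endpoint x = -45/7: the series is dominated by a constant times Σ 1/n³, which converges (p = 3 > 1).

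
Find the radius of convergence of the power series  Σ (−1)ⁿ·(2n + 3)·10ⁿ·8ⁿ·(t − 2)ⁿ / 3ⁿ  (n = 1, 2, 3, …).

R = 3/80

Apply the ratio test: |a_{n+1}| / |a_n| = [(2(n+1) + 3)/(2n + 3)] · 10·8/3, which tends to 80/3 as n → ∞.
Convergence for |t − 2| · 80/3 < 1, i.e. |t − 2| < 3/80. So R = 3/80.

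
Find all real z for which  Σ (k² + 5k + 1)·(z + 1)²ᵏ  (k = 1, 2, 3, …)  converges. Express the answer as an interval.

(-2, 0)

By the ratio test, |a_{k+1}/a_k| = ((k+1)² + 5(k+1) + 1)/(k² + 5k + 1) → 1.
Writing y = (z + 1)², the series in y has radius 1, so |z + 1| < √(1) = 1 and R = 1.
Endpoint z = 0: the k-th term does not approach 0; divergence by the term test.
Endpoint z = -2: the terms have absolute value of order k², which does not tend to 0, so the series diverges by the divergence test.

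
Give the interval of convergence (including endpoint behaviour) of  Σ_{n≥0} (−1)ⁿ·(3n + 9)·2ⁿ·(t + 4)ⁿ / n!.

Ratio test: |a_{n+1}/a_n| = (3(n+1) + 9)/(3n + 9) · 2 · 1/(n+1) → 0 as n → ∞.
The ratio tends to 0 regardless of t, hence R = ∞.

(−∞, ∞)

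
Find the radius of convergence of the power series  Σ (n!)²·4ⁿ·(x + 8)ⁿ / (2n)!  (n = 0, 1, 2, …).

The ratio of consecutive coefficients is (n+1)²/[(2n+1)·(2n+2)] · 4 → 1.
Convergence for |x + 8| < 1, so R = 1.

R = 1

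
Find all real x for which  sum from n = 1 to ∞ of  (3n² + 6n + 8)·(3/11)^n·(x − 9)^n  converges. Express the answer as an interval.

The ratio of consecutive coefficients is [(3(n+1)² + 6(n+1) + 8)/(3n² + 6n + 8)] · 3/11 → 3/11.
Thus R = 1/(3/11) = 11/3.
Endpoint x = 38/3: the n-th term does not approach 0; divergence by the term test.
Endpoint x = 16/3: the terms have absolute value of order n², which does not tend to 0, so the series diverges by the divergence test.

(16/3, 38/3)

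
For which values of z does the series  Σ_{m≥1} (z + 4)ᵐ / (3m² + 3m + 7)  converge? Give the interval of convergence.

By the ratio test, |a_{m+1}/a_m| = (3m² + 3m + 7)/(3(m+1)² + 3(m+1) + 7) → 1.
Hence R = 1.
At z = -3: the terms are on the order of 1/m², so the series converges absolutely by comparison with the p-series (p = 2 > 1).
Check z = -5: absolute convergence follows by limit comparison with Σ 1/m².

[-5, -3]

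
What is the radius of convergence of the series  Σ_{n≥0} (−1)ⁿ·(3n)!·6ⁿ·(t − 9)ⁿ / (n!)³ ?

R = 1/162

Ratio test: |a_{n+1}/a_n| = (3n+1)·(3n+2)·(3n+3)/(n+1)³ · 6 → 162 as n → ∞.
Thus R = 1/(162) = 1/162.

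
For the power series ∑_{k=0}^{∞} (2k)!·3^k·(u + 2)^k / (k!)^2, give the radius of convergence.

By the ratio test, |a_{k+1}/a_k| = (2k+1)·(2k+2)/(k+1)² · 3 → 12.
Convergence for |u + 2| · 12 < 1, i.e. |u + 2| < 1/12. So R = 1/12.

R = 1/12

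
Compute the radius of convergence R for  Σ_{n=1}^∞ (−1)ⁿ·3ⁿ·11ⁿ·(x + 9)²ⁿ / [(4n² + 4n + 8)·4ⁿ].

The ratio of consecutive coefficients is [(4n² + 4n + 8)/(4(n+1)² + 4(n+1) + 8)] · 3·11/4 → 33/4.
Successive powers of (x + 9) differ by 2, so the series converges when |x + 9|² · 33/4 < 1, i.e. |x + 9| < √(4/33). So R = 2√33/33.

R = 2√33/33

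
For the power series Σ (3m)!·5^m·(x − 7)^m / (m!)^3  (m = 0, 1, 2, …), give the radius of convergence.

R = 1/135

Apply the ratio test: |a_{m+1}| / |a_m| = (3m+1)·(3m+2)·(3m+3)/(m+1)³ · 5, which tends to 135 as m → ∞.
Convergence for |x − 7| · 135 < 1, i.e. |x − 7| < 1/135. So R = 1/135.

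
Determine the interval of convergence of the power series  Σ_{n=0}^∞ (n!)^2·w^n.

The ratio of consecutive coefficients is (n+1)² → ∞.
The terms grow without bound for any w ≠ 0, so R = 0 (convergence only at w = 0).

{0}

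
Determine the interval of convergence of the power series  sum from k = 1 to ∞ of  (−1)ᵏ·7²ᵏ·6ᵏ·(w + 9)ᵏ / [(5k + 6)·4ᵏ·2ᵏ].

(-1327/147, -1319/147]

By the ratio test, |a_{k+1}/a_k| = [(5k + 6)/(5(k+1) + 6)] · 49·6/(4·2) → 147/4.
Thus R = 1/(147/4) = 4/147.
When w = -1319/147, convergence follows from the alternating series test (terms decrease monotonically to 0).
When w = -1327/147, comparison with the harmonic series Σ 1/k shows the series diverges.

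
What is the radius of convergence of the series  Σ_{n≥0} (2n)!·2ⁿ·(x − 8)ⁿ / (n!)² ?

R = 1/8

Ratio test: |a_{n+1}/a_n| = (2n+1)·(2n+2)/(n+1)² · 2 → 8 as n → ∞.
Thus R = 1/(8) = 1/8.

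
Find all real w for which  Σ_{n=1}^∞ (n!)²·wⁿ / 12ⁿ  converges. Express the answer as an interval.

{0}

Ratio test: |a_{n+1}/a_n| = (n+1)² · 1/12 → ∞ as n → ∞.
Since the ratio → ∞, the series diverges for every w ≠ 0, and R = 0.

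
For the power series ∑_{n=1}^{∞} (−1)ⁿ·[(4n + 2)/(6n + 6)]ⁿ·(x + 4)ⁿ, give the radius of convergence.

Root test: |a_n|^(1/n) = (4n + 2)/(6n + 6) → 2/3.
The series converges when 2/3 · |x + 4| < 1, giving R = 3/2.

R = 3/2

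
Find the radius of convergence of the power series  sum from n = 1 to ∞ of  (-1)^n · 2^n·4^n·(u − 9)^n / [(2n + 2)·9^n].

The ratio of consecutive coefficients is [(2n + 2)/(2(n+1) + 2)] · 2·4/9 → 8/9.
Convergence for |u − 9| · 8/9 < 1, i.e. |u − 9| < 9/8. So R = 9/8.

R = 9/8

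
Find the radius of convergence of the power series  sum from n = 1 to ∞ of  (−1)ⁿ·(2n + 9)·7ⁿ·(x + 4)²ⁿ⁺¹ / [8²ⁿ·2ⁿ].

R = 8√14/7

Ratio test: |a_{n+1}/a_n| = [(2(n+1) + 9)/(2n + 9)] · 7/(64·2) → 7/128 as n → ∞.
Since the exponent of (x + 4) increases by 2 each term, convergence requires |x + 4|² < 128/7, hence R = 8√14/7.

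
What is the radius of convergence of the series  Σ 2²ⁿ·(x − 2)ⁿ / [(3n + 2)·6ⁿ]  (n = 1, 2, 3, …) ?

R = 3/2

By the ratio test, |a_{n+1}/a_n| = [(3n + 2)/(3(n+1) + 2)] · 4/6 → 2/3.
Convergence for |x − 2| · 2/3 < 1, i.e. |x − 2| < 3/2. So R = 3/2.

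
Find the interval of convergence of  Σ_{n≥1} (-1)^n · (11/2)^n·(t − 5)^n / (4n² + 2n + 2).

The ratio of consecutive coefficients is [(4n² + 2n + 2)/(4(n+1)² + 2(n+1) + 2)] · 11/2 → 11/2.
The series converges when 11/2 · |t − 5| < 1, giving R = 2/11.
Endpoint t = 57/11: the terms are on the order of 1/n², so the series converges absolutely by comparison with the p-series (p = 2 > 1).
Check t = 53/11: the terms are on the order of 1/n², so the series converges absolutely by comparison with the p-series (p = 2 > 1).

[53/11, 57/11]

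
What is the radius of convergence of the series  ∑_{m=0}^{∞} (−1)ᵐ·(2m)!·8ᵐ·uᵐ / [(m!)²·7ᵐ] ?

The ratio of consecutive coefficients is (2m+1)·(2m+2)/(m+1)² · 8/7 → 32/7.
Hence the series converges for |u| < 1/(32/7) = 7/32, so the radius of convergence is 7/32.

R = 7/32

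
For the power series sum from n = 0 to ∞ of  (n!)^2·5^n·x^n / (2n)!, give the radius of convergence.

R = 4/5

Ratio test: |a_{n+1}/a_n| = (n+1)²/[(2n+1)·(2n+2)] · 5 → 5/4 as n → ∞.
Hence the series converges for |x| < 1/(5/4) = 4/5, so the radius of convergence is 4/5.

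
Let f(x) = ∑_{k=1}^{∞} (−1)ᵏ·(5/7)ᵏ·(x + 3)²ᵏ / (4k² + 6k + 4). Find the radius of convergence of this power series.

R = √35/5

Apply the ratio test: |a_{k+1}| / |a_k| = [(4k² + 6k + 4)/(4(k+1)² + 6(k+1) + 4)] · 5/7, which tends to 5/7 as k → ∞.
Successive powers of (x + 3) differ by 2, so the series converges when |x + 3|² · 5/7 < 1, i.e. |x + 3| < √(7/5). So R = √35/5.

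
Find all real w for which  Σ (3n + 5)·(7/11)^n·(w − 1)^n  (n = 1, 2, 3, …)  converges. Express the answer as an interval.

(-4/7, 18/7)

By the ratio test, |a_{n+1}/a_n| = [(3(n+1) + 5)/(3n + 5)] · 7/11 → 7/11.
Convergence for |w − 1| · 7/11 < 1, i.e. |w − 1| < 11/7. So R = 11/7.
At w = 18/7: the n-th term does not approach 0; divergence by the term test.
Check w = -4/7: the n-th term does not approach 0; divergence by the term test.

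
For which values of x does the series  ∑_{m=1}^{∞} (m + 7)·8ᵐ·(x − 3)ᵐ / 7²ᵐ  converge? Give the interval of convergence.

(-25/8, 73/8)

The ratio of consecutive coefficients is [((m+1) + 7)/(m + 7)] · 8/49 → 8/49.
The series converges when 8/49 · |x − 3| < 1, giving R = 49/8.
At x = 73/8: the terms do not tend to 0, so the series diverges.
Check x = -25/8: the terms do not tend to 0, so the series diverges.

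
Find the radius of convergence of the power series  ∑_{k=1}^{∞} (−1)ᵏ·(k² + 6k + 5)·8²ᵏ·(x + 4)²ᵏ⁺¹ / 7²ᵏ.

By the ratio test, |a_{k+1}/a_k| = [((k+1)² + 6(k+1) + 5)/(k² + 6k + 5)] · 64/49 → 64/49.
Writing y = (x + 4)², the series in y has radius 49/64, so |x + 4| < √(49/64) = 7/8 and R = 7/8.

R = 7/8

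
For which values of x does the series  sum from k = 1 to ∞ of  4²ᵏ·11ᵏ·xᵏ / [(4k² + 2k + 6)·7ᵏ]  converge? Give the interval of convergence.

[-7/176, 7/176]

By the ratio test, |a_{k+1}/a_k| = [(4k² + 2k + 6)/(4(k+1)² + 2(k+1) + 6)] · 16·11/7 → 176/7.
Thus R = 1/(176/7) = 7/176.
At x = 7/176: the terms are on the order of 1/k², so the series converges absolutely by comparison with the p-series (p = 2 > 1).
Check x = -7/176: absolute convergence follows by limit comparison with Σ 1/k².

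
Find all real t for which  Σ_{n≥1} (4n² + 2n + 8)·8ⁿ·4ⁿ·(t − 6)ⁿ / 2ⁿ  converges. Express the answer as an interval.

Apply the ratio test: |a_{n+1}| / |a_n| = [(4(n+1)² + 2(n+1) + 8)/(4n² + 2n + 8)] · 8·4/2, which tends to 16 as n → ∞.
Hence the series converges for |t − 6| < 1/(16) = 1/16, so the radius of convergence is 1/16.
At t = 97/16: the terms do not tend to 0, so the series diverges.
Endpoint t = 95/16: the terms have absolute value of order n², which does not tend to 0, so the series diverges by the divergence test.

(95/16, 97/16)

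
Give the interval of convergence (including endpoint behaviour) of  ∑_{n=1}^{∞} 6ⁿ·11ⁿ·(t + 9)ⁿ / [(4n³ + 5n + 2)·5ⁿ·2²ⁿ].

[-307/33, -287/33]

Apply the ratio test: |a_{n+1}| / |a_n| = [(4n³ + 5n + 2)/(4(n+1)³ + 5(n+1) + 2)] · 6·11/(5·4), which tends to 33/10 as n → ∞.
Hence the series converges for |t + 9| < 1/(33/10) = 10/33, so the radius of convergence is 10/33.
Check t = -287/33: the series is dominated by a constant times Σ 1/n³, which converges (p = 3 > 1).
Check t = -307/33: the terms are on the order of 1/n³, so the series converges absolutely by comparison with the p-series (p = 3 > 1).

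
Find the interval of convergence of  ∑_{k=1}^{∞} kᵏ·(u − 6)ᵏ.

Root test: |a_k|^(1/k) = k → ∞.
Since the k-th root of |a_k| is unbounded, the series converges only at u = 6; R = 0.

{6}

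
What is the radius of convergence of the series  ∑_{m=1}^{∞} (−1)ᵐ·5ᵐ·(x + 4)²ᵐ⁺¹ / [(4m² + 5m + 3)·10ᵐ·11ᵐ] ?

Apply the ratio test: |a_{m+1}| / |a_m| = [(4m² + 5m + 3)/(4(m+1)² + 5(m+1) + 3)] · 5/(10·11), which tends to 1/22 as m → ∞.
Since the exponent of (x + 4) increases by 2 each term, convergence requires |x + 4|² < 22, hence R = √22.

R = √22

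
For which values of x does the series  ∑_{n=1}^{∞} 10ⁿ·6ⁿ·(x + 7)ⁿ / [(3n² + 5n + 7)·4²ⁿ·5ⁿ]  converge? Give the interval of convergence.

By the ratio test, |a_{n+1}/a_n| = [(3n² + 5n + 7)/(3(n+1)² + 5(n+1) + 7)] · 10·6/(16·5) → 3/4.
The series converges when 3/4 · |x + 7| < 1, giving R = 4/3.
At x = -17/3: absolute convergence follows by limit comparison with Σ 1/n².
Check x = -25/3: absolute convergence follows by limit comparison with Σ 1/n².

[-25/3, -17/3]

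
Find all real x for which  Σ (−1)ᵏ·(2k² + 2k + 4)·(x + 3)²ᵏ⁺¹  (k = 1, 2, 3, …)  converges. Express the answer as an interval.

(-4, -2)

Ratio test: |a_{k+1}/a_k| = (2(k+1)² + 2(k+1) + 4)/(2k² + 2k + 4) → 1 as k → ∞.
Successive powers of (x + 3) differ by 2, so the series converges when |x + 3|² · 1 < 1, i.e. |x + 3| < √(1) = 1. So R = 1.
Endpoint x = -2: the terms do not tend to 0, so the series diverges.
Check x = -4: the terms do not tend to 0, so the series diverges.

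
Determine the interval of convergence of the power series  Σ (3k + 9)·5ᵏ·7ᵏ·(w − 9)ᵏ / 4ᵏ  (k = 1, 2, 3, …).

(311/35, 319/35)

The ratio of consecutive coefficients is [(3(k+1) + 9)/(3k + 9)] · 5·7/4 → 35/4.
Convergence for |w − 9| · 35/4 < 1, i.e. |w − 9| < 4/35. So R = 4/35.
Check w = 319/35: the k-th term does not approach 0; divergence by the term test.
Endpoint w = 311/35: the terms have absolute value of order k, which does not tend to 0, so the series diverges by the divergence test.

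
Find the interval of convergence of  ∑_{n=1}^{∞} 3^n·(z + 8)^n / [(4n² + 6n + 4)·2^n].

By the ratio test, |a_{n+1}/a_n| = [(4n² + 6n + 4)/(4(n+1)² + 6(n+1) + 4)] · 3/2 → 3/2.
Hence the series converges for |z + 8| < 1/(3/2) = 2/3, so the radius of convergence is 2/3.
When z = -22/3, absolute convergence follows by limit comparison with Σ 1/n².
At z = -26/3: the series is dominated by a constant times Σ 1/n², which converges (p = 2 > 1).

[-26/3, -22/3]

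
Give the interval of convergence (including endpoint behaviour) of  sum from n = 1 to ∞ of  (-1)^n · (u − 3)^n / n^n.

Applying the root test, |a_n|^(1/n) = 1/n → 0.
Since the n-th root of |a_n| tends to 0, the series converges for all real u; R = ∞.

(−∞, ∞)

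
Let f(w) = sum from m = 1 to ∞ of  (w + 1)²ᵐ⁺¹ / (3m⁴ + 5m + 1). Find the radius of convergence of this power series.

The ratio of consecutive coefficients is (3m⁴ + 5m + 1)/(3(m+1)⁴ + 5(m+1) + 1) → 1.
Successive powers of (w + 1) differ by 2, so the series converges when |w + 1|² · 1 < 1, i.e. |w + 1| < √(1) = 1. So R = 1.

R = 1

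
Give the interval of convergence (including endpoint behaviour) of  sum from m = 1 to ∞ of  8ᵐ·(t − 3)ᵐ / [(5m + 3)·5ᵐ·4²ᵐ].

The ratio of consecutive coefficients is [(5m + 3)/(5(m+1) + 3)] · 8/(5·16) → 1/10.
Thus R = 1/(1/10) = 10.
Check t = 13: the terms behave like c/m; limit comparison with the harmonic series gives divergence.
Check t = -7: an alternating series whose terms decrease to 0 in absolute value, so it converges by the Leibniz criterion.

[-7, 13)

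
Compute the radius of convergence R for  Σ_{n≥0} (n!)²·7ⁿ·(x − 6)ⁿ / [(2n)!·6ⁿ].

R = 24/7

The ratio of consecutive coefficients is (n+1)²/[(2n+1)·(2n+2)] · 7/6 → 7/24.
Thus R = 1/(7/24) = 24/7.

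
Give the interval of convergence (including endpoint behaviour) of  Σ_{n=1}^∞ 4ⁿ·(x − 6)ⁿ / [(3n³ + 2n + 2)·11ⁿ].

By the ratio test, |a_{n+1}/a_n| = [(3n³ + 2n + 2)/(3(n+1)³ + 2(n+1) + 2)] · 4/11 → 4/11.
The series converges when 4/11 · |x − 6| < 1, giving R = 11/4.
Check x = 35/4: the series is dominated by a constant times Σ 1/n³, which converges (p = 3 > 1).
Endpoint x = 13/4: absolute convergence follows by limit comparison with Σ 1/n³.

[13/4, 35/4]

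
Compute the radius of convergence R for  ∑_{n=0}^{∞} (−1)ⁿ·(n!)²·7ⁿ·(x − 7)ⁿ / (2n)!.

The ratio of consecutive coefficients is (n+1)²/[(2n+1)·(2n+2)] · 7 → 7/4.
Convergence for |x − 7| · 7/4 < 1, i.e. |x − 7| < 4/7. So R = 4/7.

R = 4/7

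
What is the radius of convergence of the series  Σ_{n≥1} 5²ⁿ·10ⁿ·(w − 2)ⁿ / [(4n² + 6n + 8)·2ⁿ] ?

R = 1/125

By the ratio test, |a_{n+1}/a_n| = [(4n² + 6n + 8)/(4(n+1)² + 6(n+1) + 8)] · 25·10/2 → 125.
The series converges when 125 · |w − 2| < 1, giving R = 1/125.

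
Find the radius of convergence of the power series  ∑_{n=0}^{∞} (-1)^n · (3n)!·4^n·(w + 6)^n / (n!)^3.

Apply the ratio test: |a_{n+1}| / |a_n| = (3n+1)·(3n+2)·(3n+3)/(n+1)³ · 4, which tends to 108 as n → ∞.
Thus R = 1/(108) = 1/108.

R = 1/108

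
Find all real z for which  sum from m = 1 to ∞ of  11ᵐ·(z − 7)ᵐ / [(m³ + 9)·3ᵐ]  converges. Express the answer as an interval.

Apply the ratio test: |a_{m+1}| / |a_m| = [(m³ + 9)/((m+1)³ + 9)] · 11/3, which tends to 11/3 as m → ∞.
Hence the series converges for |z − 7| < 1/(11/3) = 3/11, so the radius of convergence is 3/11.
At z = 80/11: absolute convergence follows by limit comparison with Σ 1/m³.
At z = 74/11: the series is dominated by a constant times Σ 1/m³, which converges (p = 3 > 1).

[74/11, 80/11]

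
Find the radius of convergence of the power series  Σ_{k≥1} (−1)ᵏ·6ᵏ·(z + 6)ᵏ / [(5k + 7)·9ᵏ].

The ratio of consecutive coefficients is [(5k + 7)/(5(k+1) + 7)] · 6/9 → 2/3.
Thus R = 1/(2/3) = 3/2.

R = 3/2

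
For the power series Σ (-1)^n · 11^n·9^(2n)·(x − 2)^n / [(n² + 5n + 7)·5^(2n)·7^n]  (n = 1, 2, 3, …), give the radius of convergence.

The ratio of consecutive coefficients is [(n² + 5n + 7)/((n+1)² + 5(n+1) + 7)] · 11·81/(25·7) → 891/175.
The series converges when 891/175 · |x − 2| < 1, giving R = 175/891.

R = 175/891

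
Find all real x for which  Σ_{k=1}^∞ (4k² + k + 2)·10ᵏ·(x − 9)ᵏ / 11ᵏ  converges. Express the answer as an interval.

By the ratio test, |a_{k+1}/a_k| = [(4(k+1)² + (k+1) + 2)/(4k² + k + 2)] · 10/11 → 10/11.
Thus R = 1/(10/11) = 11/10.
Check x = 101/10: the k-th term does not approach 0; divergence by the term test.
When x = 79/10, the k-th term does not approach 0; divergence by the term test.

(79/10, 101/10)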